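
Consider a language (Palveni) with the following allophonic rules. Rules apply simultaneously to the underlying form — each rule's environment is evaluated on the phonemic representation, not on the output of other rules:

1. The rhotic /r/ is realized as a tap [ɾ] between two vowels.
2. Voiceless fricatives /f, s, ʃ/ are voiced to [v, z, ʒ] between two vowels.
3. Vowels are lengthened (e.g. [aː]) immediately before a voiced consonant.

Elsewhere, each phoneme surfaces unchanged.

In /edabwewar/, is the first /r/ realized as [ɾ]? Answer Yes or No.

/r/ (word-final) is in the target of rule 1 but the environment (between two vowels) is not met → [r].
The actual realization is [r], not [ɾ].

No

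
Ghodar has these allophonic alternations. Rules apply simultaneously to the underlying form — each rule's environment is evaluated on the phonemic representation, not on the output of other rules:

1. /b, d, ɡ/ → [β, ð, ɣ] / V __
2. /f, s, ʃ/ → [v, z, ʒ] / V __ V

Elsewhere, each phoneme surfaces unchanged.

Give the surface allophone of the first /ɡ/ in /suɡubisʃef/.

/ɡ/ meets the environment for rule 1 (immediately after a vowel) → [ɣ].

[ɣ]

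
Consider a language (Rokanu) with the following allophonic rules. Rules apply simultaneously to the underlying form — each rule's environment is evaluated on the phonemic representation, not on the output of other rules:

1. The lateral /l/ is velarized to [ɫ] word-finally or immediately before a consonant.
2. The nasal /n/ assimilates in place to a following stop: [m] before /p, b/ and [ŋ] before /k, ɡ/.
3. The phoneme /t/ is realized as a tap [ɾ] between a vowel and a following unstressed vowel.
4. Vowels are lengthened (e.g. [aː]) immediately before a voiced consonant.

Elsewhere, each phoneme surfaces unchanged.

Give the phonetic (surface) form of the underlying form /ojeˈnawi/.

Rule 4 applies to /o/ (word-initial: before a voiced consonant) → [oː].
/e/ meets the environment for rule 4 (before a voiced consonant) → [eː].
/n/ (between /e/ and /a/) is in the target of rule 2 but the environment (before a labial or velar stop) is not met → [n].
Rule 4 applies to /a/ (between /n/ and /w/: before a voiced consonant) → [aː].
/i/ — word-final; rule 4 does not apply here → [i].

[oːjeːˈnaːwi]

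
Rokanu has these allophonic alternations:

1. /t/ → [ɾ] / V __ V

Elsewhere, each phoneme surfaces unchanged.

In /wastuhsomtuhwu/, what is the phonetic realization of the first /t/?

/t/ (between /s/ and /u/): rule 1 targets it, but not between two vowels → unchanged [t].

[t]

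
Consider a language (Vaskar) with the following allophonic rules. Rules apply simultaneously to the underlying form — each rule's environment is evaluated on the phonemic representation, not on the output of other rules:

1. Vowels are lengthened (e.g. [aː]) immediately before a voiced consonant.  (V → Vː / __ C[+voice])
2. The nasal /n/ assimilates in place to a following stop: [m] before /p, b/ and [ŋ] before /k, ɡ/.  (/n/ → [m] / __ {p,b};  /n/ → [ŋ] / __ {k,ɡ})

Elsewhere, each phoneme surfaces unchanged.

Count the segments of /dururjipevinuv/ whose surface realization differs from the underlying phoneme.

5

Segments that undergo a rule: /u/ → [uː] (rule 1); /u/ → [uː] (rule 1); /e/ → [eː] (rule 1); /i/ → [iː] (rule 1); /u/ → [uː] (rule 1).
All other segments surface unchanged.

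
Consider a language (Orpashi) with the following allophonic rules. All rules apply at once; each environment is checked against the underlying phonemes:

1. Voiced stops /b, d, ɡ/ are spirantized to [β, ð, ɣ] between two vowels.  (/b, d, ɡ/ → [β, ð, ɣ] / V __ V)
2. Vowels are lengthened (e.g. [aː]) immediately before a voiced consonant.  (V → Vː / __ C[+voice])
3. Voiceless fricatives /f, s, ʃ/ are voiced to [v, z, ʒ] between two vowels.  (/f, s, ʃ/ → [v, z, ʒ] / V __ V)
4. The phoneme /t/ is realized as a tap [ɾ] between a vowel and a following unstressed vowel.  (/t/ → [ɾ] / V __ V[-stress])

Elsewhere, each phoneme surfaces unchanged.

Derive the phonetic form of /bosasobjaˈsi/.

/b/ (word-initial) fails the environment for rule 1, so it stays [b].
/o/ — between /b/ and /s/; rule 2 does not apply here → [o].
Rule 3 applies to /s/ (between /o/ and /a/: between two vowels) → [z].
/a/ (between /s/ and /s/) is in the target of rule 2 but the environment (before a voiced consonant) is not met → [a].
/s/ meets the environment for rule 3 (between two vowels) → [z].
/o/ (between /s/ and /b/) occurs before a voiced consonant → [oː] by rule 2.
/b/ (between /o/ and /j/) fails the environment for rule 1, so it stays [b].
/j/ — not in any rule's target class → [j].
/a/ (between /j/ and /s/): rule 2 targets it, but not before a voiced consonant → unchanged [a].
/s/ — between /a/ and /i/, between two vowels — surfaces as [z] (rule 3).
/i/ (word-final) fails the environment for rule 2, so it stays [i].

[bozazoːbjaˈzi]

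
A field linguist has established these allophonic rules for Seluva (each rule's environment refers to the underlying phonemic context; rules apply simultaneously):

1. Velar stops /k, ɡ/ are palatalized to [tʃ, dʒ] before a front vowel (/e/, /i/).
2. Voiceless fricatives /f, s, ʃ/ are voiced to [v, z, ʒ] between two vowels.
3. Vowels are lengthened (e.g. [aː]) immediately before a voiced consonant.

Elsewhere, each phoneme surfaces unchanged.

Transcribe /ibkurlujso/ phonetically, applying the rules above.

[iːbkuːrluːjso]

/i/ — word-initial, before a voiced consonant — surfaces as [iː] (rule 3).
/b/ (between /i/ and /k/): no rule targets it → [b].
/k/ (between /b/ and /u/) fails the environment for rule 1, so it stays [k].
Rule 3 applies to /u/ (between /k/ and /r/: before a voiced consonant) → [uː].
/r/ (between /u/ and /l/) is unaffected → [r].
/l/ — not in any rule's target class → [l].
Rule 3 applies to /u/ (between /l/ and /j/: before a voiced consonant) → [uː].
/j/ — not in any rule's target class → [j].
/s/ — between /j/ and /o/; rule 2 does not apply here → [s].
/o/ (word-final): rule 3 targets it, but not before a voiced consonant → unchanged [o].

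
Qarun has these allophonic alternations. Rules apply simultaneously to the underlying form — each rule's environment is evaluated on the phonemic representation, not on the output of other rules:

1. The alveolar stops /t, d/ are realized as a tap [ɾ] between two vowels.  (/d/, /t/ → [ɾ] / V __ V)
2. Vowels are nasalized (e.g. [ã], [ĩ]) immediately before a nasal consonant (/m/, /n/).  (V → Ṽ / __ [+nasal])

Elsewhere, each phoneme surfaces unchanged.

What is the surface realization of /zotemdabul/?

/z/ (word-initial) is unaffected → [z].
/o/ — between /z/ and /t/; rule 2 does not apply here → [o].
/t/ — between /o/ and /e/, between two vowels — surfaces as [ɾ] (rule 1).
/e/ (between /t/ and /m/) occurs before a nasal consonant → [ẽ] by rule 2.
/m/ — not in any rule's target class → [m].
/d/ (between /m/ and /a/): rule 1 targets it, but not between two vowels → unchanged [d].
/a/ — between /d/ and /b/; rule 2 does not apply here → [a].
/b/ — not in any rule's target class → [b].
/u/ (between /b/ and /l/) fails the environment for rule 2, so it stays [u].
/l/ (word-final): no rule targets it → [l].

[zoɾẽmdabul]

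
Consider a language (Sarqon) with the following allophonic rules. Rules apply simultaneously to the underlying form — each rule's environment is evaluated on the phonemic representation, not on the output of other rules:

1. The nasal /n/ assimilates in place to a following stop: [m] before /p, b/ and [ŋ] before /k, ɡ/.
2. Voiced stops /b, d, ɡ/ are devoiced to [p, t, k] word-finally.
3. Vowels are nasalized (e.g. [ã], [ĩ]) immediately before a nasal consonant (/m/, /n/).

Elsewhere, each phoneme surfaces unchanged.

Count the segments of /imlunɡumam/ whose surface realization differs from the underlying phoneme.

5

Segments that undergo a rule: /i/ → [ĩ] (rule 3); /u/ → [ũ] (rule 3); /n/ → [ŋ] (rule 1); /u/ → [ũ] (rule 3); /a/ → [ã] (rule 3).
All other segments surface unchanged.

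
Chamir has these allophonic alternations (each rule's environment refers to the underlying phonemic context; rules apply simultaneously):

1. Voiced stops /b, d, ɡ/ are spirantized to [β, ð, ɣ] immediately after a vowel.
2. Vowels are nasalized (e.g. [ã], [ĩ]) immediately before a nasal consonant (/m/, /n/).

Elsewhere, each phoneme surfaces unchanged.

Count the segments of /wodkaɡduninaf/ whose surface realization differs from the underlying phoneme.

4

Segments that undergo a rule: /d/ → [ð] (rule 1); /ɡ/ → [ɣ] (rule 1); /u/ → [ũ] (rule 2); /i/ → [ĩ] (rule 2).
All other segments surface unchanged.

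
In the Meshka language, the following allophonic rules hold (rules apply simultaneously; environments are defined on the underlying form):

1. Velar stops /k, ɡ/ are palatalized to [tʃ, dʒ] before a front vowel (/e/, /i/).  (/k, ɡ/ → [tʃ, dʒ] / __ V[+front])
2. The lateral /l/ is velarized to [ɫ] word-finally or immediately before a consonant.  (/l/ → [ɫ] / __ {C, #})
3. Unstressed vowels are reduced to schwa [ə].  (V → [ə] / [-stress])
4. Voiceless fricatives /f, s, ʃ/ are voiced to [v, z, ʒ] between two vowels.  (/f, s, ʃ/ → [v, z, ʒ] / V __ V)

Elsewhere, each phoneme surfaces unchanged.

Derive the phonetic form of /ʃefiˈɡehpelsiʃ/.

/ʃ/ (word-initial): rule 4 targets it, but not between two vowels → unchanged [ʃ].
Rule 3 applies to /e/ (between /ʃ/ and /f/: in an unstressed syllable) → [ə].
Rule 4 applies to /f/ (between /e/ and /i/: between two vowels) → [v].
/i/ (between /f/ and /ɡ/) occurs in an unstressed syllable → [ə] by rule 3.
/ɡ/ (between /i/ and /e/) occurs before a front vowel → [dʒ] by rule 1.
/e/ — between /ɡ/ and /h/; rule 3 does not apply here → [e].
/h/ stays [h].
/p/ (between /h/ and /e/) is unaffected → [p].
Rule 3 applies to /e/ (between /p/ and /l/: in an unstressed syllable) → [ə].
Rule 2 applies to /l/ (between /e/ and /s/: word-finally or immediately before a consonant) → [ɫ].
/s/ (between /l/ and /i/): rule 4 targets it, but not between two vowels → unchanged [s].
/i/ meets the environment for rule 3 (in an unstressed syllable) → [ə].
/ʃ/ (word-final) is in the target of rule 4 but the environment (between two vowels) is not met → [ʃ].

[ʃəvəˈdʒehpəɫsəʃ]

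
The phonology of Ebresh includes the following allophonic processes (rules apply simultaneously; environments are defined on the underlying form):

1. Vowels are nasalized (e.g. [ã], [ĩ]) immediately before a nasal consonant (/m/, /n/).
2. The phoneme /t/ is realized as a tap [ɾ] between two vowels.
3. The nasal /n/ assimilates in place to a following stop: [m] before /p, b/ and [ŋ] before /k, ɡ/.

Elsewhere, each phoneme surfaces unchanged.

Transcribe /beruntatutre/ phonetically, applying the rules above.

/b/ (word-initial) is unaffected → [b].
/e/ — between /b/ and /r/; rule 1 does not apply here → [e].
/r/ stays [r].
/u/ (between /r/ and /n/): before a nasal consonant, so rule 1 applies → [ũ].
/n/ (between /u/ and /t/) fails the environment for rule 3, so it stays [n].
/t/ (between /n/ and /a/) is in the target of rule 2 but the environment (between two vowels) is not met → [t].
/a/ (between /t/ and /t/) is in the target of rule 1 but the environment (before a nasal consonant) is not met → [a].
Rule 2 applies to /t/ (between /a/ and /u/: between two vowels) → [ɾ].
/u/ (between /t/ and /t/) fails the environment for rule 1, so it stays [u].
/t/ (between /u/ and /r/) fails the environment for rule 2, so it stays [t].
/r/ (between /t/ and /e/): no rule targets it → [r].
/e/ (word-final) fails the environment for rule 1, so it stays [e].

[berũntaɾutre]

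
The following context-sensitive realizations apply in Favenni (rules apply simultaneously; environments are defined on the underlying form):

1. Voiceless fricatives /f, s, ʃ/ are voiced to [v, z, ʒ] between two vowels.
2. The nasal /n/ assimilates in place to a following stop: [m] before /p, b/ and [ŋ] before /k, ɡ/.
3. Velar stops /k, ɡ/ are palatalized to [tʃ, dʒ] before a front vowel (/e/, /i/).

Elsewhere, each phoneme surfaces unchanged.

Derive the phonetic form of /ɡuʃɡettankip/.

/ɡ/ (word-initial) fails the environment for rule 3, so it stays [ɡ].
/u/ (between /ɡ/ and /ʃ/) is unaffected → [u].
/ʃ/ (between /u/ and /ɡ/) fails the environment for rule 1, so it stays [ʃ].
/ɡ/ (between /ʃ/ and /e/): before a front vowel, so rule 3 applies → [dʒ].
/e/ (between /ɡ/ and /t/) is unaffected → [e].
/t/ — not in any rule's target class → [t].
/t/ — not in any rule's target class → [t].
/a/ stays [a].
/n/ meets the environment for rule 2 (before a labial or velar stop) → [ŋ].
/k/ (between /n/ and /i/) occurs before a front vowel → [tʃ] by rule 3.
/i/ stays [i].
/p/ stays [p].

[ɡuʃdʒettaŋtʃip]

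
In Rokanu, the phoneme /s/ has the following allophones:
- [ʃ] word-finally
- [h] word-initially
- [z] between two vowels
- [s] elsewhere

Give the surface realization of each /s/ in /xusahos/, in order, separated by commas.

Occurrence 1 (position 3): between two vowels → [z].
Occurrence 2 (position 7): word-finally → [ʃ].

[z], [ʃ]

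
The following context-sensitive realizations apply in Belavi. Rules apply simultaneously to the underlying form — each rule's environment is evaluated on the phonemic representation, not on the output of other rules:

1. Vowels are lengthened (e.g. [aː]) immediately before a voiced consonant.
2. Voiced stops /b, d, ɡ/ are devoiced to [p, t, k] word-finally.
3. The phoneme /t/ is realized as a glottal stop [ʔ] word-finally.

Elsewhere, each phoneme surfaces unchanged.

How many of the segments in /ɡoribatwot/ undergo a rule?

3

Segments that undergo a rule: /o/ → [oː] (rule 1); /i/ → [iː] (rule 1); /t/ → [ʔ] (rule 3).
All other segments surface unchanged.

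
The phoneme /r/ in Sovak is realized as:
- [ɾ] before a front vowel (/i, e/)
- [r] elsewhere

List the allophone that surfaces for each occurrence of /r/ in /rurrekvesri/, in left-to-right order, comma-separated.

Occurrence 1 (position 1): no conditioning environment matches → elsewhere allophone [r].
Occurrence 2 (position 3): no conditioning environment matches → elsewhere allophone [r].
Occurrence 3 (position 4): before a front vowel (/i, e/) → [ɾ].
Occurrence 4 (position 10): before a front vowel (/i, e/) → [ɾ].

[r], [r], [ɾ], [ɾ]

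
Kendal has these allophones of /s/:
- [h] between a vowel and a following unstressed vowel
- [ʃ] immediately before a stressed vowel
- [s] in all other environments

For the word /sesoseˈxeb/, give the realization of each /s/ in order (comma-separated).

Occurrence 1 (position 1): no conditioning environment matches → elsewhere allophone [s].
Occurrence 2 (position 3): between a vowel and a following unstressed vowel → [h].
Occurrence 3 (position 5): between a vowel and a following unstressed vowel → [h].

[s], [h], [h]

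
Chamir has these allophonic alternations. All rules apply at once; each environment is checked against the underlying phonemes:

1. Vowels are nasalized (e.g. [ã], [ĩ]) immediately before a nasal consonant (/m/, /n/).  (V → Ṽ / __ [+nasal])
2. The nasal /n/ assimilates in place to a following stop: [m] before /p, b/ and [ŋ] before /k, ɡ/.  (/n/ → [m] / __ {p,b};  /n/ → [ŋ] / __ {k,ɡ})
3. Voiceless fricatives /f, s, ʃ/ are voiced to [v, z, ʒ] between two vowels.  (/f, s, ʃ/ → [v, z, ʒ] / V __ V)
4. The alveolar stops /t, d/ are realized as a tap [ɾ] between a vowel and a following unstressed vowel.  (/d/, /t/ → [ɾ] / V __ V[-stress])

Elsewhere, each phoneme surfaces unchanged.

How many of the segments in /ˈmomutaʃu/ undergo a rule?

3

Segments that undergo a rule: /o/ → [õ] (rule 1); /t/ → [ɾ] (rule 4); /ʃ/ → [ʒ] (rule 3).
All other segments surface unchanged.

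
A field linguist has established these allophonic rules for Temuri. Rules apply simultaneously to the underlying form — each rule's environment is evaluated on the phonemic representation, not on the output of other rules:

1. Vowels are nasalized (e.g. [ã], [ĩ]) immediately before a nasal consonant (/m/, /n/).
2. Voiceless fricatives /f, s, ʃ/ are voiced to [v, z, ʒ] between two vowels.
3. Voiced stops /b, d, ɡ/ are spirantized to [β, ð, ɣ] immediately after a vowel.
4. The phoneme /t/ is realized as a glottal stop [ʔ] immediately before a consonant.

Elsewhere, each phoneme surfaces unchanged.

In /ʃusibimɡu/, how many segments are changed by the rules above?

3

Segments that undergo a rule: /s/ → [z] (rule 2); /b/ → [β] (rule 3); /i/ → [ĩ] (rule 1).
All other segments surface unchanged.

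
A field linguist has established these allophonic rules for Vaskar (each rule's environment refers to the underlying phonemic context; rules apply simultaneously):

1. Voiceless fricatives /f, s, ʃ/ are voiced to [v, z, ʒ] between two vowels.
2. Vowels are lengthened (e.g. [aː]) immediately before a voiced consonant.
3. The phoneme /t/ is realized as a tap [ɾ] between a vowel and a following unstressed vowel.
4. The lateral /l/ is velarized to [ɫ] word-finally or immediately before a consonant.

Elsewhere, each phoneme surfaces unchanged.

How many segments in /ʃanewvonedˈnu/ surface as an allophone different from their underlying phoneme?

4

Segments that undergo a rule: /a/ → [aː] (rule 2); /e/ → [eː] (rule 2); /o/ → [oː] (rule 2); /e/ → [eː] (rule 2).
All other segments surface unchanged.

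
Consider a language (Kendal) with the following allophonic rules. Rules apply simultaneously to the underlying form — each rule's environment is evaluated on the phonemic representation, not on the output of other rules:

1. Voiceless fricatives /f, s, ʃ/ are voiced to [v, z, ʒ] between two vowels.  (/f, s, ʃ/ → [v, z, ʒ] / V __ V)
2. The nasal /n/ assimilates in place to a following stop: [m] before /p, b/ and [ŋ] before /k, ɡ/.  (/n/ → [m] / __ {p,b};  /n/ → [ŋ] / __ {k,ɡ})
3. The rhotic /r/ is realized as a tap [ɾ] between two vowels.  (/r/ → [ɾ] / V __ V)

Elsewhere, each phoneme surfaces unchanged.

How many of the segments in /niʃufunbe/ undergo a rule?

3

Segments that undergo a rule: /ʃ/ → [ʒ] (rule 1); /f/ → [v] (rule 1); /n/ → [m] (rule 2).
All other segments surface unchanged.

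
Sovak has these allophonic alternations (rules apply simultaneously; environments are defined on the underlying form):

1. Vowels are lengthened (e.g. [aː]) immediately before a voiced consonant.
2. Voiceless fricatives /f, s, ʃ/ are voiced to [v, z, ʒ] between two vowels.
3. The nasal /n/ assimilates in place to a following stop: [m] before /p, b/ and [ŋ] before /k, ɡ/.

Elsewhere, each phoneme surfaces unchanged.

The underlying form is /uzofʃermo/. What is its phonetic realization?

/u/ meets the environment for rule 1 (before a voiced consonant) → [uː].
/z/ stays [z].
/o/ (between /z/ and /f/) fails the environment for rule 1, so it stays [o].
/f/ — between /o/ and /ʃ/; rule 2 does not apply here → [f].
/ʃ/ (between /f/ and /e/) fails the environment for rule 2, so it stays [ʃ].
/e/ — between /ʃ/ and /r/, before a voiced consonant — surfaces as [eː] (rule 1).
/r/ (between /e/ and /m/) is unaffected → [r].
/m/ (between /r/ and /o/): no rule targets it → [m].
/o/ — word-final; rule 1 does not apply here → [o].

[uːzofʃeːrmo]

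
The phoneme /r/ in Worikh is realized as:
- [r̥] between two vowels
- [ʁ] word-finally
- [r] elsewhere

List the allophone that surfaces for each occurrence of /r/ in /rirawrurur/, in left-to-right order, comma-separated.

[r], [r̥], [r], [r̥], [ʁ]

Occurrence 1 (position 1): no conditioning environment matches → elsewhere allophone [r].
Occurrence 2 (position 3): between two vowels → [r̥].
Occurrence 3 (position 6): no conditioning environment matches → elsewhere allophone [r].
Occurrence 4 (position 8): between two vowels → [r̥].
Occurrence 5 (position 10): word-finally → [ʁ].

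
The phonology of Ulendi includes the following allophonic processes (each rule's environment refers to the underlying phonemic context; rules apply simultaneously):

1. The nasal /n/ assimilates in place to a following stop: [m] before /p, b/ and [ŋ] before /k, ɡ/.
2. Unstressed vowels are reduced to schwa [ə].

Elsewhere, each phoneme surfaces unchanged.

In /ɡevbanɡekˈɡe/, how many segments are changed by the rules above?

Segments that undergo a rule: /e/ → [ə] (rule 2); /a/ → [ə] (rule 2); /n/ → [ŋ] (rule 1); /e/ → [ə] (rule 2).
All other segments surface unchanged.

4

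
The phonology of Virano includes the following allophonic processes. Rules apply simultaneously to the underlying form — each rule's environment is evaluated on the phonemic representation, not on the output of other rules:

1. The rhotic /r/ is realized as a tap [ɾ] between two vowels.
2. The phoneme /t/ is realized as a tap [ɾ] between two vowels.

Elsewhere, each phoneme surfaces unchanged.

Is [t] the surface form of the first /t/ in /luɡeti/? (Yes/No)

No

/t/ — between /e/ and /i/, between two vowels — surfaces as [ɾ] (rule 2).
The actual realization is [ɾ], not [t].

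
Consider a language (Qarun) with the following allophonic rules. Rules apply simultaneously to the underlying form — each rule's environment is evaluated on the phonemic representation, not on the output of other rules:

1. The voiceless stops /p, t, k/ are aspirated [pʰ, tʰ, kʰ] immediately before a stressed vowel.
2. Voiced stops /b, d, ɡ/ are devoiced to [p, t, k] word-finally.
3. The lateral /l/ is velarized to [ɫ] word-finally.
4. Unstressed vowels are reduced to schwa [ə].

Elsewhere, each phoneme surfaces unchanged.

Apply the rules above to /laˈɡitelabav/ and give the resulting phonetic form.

[ləˈɡitələbəv]

/l/ (word-initial) is in the target of rule 3 but the environment (word-finally) is not met → [l].
Rule 4 applies to /a/ (between /l/ and /ɡ/: in an unstressed syllable) → [ə].
/ɡ/ (between /a/ and /i/): rule 2 targets it, but not word-finally → unchanged [ɡ].
/i/ (between /ɡ/ and /t/): rule 4 targets it, but not in an unstressed syllable → unchanged [i].
/t/ (between /i/ and /e/) fails the environment for rule 1, so it stays [t].
/e/ (between /t/ and /l/) occurs in an unstressed syllable → [ə] by rule 4.
/l/ (between /e/ and /a/) is in the target of rule 3 but the environment (word-finally) is not met → [l].
/a/ — between /l/ and /b/, in an unstressed syllable — surfaces as [ə] (rule 4).
/b/ — between /a/ and /a/; rule 2 does not apply here → [b].
Rule 4 applies to /a/ (between /b/ and /v/: in an unstressed syllable) → [ə].
/v/ (word-final) is unaffected → [v].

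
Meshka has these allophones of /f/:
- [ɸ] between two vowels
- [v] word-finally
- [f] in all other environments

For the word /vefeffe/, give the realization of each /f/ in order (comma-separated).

[ɸ], [f], [f]

Occurrence 1 (position 3): between two vowels → [ɸ].
Occurrence 2 (position 5): no conditioning environment matches → elsewhere allophone [f].
Occurrence 3 (position 6): no conditioning environment matches → elsewhere allophone [f].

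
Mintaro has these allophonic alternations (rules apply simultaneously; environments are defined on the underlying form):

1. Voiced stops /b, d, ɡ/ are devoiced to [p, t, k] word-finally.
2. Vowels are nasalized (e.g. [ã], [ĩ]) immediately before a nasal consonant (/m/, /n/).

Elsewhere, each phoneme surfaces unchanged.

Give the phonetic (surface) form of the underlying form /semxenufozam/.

[sẽmxẽnufozãm]

/s/ (word-initial): no rule targets it → [s].
/e/ (between /s/ and /m/): before a nasal consonant, so rule 2 applies → [ẽ].
/m/ (between /e/ and /x/): no rule targets it → [m].
/x/ (between /m/ and /e/): no rule targets it → [x].
/e/ (between /x/ and /n/): before a nasal consonant, so rule 2 applies → [ẽ].
/n/ (between /e/ and /u/) is unaffected → [n].
/u/ (between /n/ and /f/) is in the target of rule 2 but the environment (before a nasal consonant) is not met → [u].
/f/ stays [f].
/o/ (between /f/ and /z/): rule 2 targets it, but not before a nasal consonant → unchanged [o].
/z/ stays [z].
/a/ meets the environment for rule 2 (before a nasal consonant) → [ã].
/m/ (word-final) is unaffected → [m].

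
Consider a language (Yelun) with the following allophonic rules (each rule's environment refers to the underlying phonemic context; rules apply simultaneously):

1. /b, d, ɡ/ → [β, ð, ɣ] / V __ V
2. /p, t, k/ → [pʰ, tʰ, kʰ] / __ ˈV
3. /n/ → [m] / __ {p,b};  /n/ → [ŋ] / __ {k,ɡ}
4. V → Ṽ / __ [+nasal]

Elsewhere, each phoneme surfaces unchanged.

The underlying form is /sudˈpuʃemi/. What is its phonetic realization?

[sudˈpʰuʃẽmi]

/s/ — not in any rule's target class → [s].
/u/ (between /s/ and /d/) is in the target of rule 4 but the environment (before a nasal consonant) is not met → [u].
/d/ — between /u/ and /p/; rule 1 does not apply here → [d].
/p/ meets the environment for rule 2 (immediately before a stressed vowel) → [pʰ].
/u/ — between /p/ and /ʃ/; rule 4 does not apply here → [u].
/ʃ/ (between /u/ and /e/): no rule targets it → [ʃ].
/e/ meets the environment for rule 4 (before a nasal consonant) → [ẽ].
/m/ stays [m].
/i/ (word-final): rule 4 targets it, but not before a nasal consonant → unchanged [i].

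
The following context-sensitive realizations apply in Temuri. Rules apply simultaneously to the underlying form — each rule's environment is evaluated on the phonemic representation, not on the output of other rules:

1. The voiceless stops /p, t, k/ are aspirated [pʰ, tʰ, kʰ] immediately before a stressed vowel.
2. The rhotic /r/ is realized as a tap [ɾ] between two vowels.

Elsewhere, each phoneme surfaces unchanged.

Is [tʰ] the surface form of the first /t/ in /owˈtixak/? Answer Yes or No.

Yes

/t/ — between /w/ and /i/, immediately before a stressed vowel — surfaces as [tʰ] (rule 1).
The actual realization is [tʰ], which matches [tʰ].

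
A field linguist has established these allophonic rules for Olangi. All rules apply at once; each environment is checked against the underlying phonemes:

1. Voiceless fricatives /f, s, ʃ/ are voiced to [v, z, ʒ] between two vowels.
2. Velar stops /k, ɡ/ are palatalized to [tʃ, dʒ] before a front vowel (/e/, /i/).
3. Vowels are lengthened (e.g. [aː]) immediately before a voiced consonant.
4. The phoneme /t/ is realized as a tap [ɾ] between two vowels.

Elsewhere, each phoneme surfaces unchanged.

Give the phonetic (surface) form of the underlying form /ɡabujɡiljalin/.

[ɡaːbuːjdʒiːljaːliːn]

/ɡ/ (word-initial): rule 2 targets it, but not before a front vowel → unchanged [ɡ].
Rule 3 applies to /a/ (between /ɡ/ and /b/: before a voiced consonant) → [aː].
/b/ (between /a/ and /u/): no rule targets it → [b].
/u/ meets the environment for rule 3 (before a voiced consonant) → [uː].
/j/ — not in any rule's target class → [j].
/ɡ/ (between /j/ and /i/) occurs before a front vowel → [dʒ] by rule 2.
/i/ (between /ɡ/ and /l/) occurs before a voiced consonant → [iː] by rule 3.
/l/ stays [l].
/j/ (between /l/ and /a/) is unaffected → [j].
/a/ meets the environment for rule 3 (before a voiced consonant) → [aː].
/l/ stays [l].
/i/ meets the environment for rule 3 (before a voiced consonant) → [iː].
/n/ (word-final): no rule targets it → [n].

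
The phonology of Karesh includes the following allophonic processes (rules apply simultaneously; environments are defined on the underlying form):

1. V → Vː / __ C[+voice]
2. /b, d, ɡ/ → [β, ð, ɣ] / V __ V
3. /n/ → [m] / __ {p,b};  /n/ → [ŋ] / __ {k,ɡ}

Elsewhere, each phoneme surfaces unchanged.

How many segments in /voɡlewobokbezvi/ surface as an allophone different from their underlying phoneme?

5

Segments that undergo a rule: /o/ → [oː] (rule 1); /e/ → [eː] (rule 1); /o/ → [oː] (rule 1); /b/ → [β] (rule 2); /e/ → [eː] (rule 1).
All other segments surface unchanged.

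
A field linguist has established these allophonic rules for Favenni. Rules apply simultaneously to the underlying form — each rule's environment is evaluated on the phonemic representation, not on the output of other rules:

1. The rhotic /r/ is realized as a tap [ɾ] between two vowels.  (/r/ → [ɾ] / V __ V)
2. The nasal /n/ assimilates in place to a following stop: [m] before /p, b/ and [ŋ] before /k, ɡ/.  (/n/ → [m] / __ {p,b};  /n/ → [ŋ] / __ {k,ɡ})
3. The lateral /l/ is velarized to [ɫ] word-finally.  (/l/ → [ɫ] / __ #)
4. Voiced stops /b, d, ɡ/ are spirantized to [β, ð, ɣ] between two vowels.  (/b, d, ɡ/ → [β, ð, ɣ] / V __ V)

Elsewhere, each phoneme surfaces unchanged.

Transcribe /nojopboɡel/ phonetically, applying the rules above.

[nojopboɣeɫ]

/n/ (word-initial) fails the environment for rule 2, so it stays [n].
/b/ (between /p/ and /o/) fails the environment for rule 4, so it stays [b].
/ɡ/ (between /o/ and /e/): between two vowels, so rule 4 applies → [ɣ].
/l/ meets the environment for rule 3 (word-finally) → [ɫ].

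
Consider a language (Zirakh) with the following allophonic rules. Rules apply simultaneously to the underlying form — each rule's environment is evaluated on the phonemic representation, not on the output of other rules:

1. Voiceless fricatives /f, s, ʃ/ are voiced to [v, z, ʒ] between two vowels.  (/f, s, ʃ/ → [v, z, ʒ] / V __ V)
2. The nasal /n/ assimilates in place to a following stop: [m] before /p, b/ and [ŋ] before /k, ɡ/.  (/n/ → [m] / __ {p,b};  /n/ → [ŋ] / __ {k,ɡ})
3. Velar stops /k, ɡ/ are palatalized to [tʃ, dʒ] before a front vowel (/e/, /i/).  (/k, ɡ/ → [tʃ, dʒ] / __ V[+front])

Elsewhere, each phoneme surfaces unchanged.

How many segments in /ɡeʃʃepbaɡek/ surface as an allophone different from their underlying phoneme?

2

Segments that undergo a rule: /ɡ/ → [dʒ] (rule 3); /ɡ/ → [dʒ] (rule 3).
All other segments surface unchanged.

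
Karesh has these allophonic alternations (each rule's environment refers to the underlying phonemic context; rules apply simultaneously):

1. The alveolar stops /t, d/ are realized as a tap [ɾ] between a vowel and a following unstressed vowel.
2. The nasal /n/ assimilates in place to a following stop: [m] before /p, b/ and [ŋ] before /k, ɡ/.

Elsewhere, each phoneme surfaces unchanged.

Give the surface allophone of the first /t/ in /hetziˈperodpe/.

[t]

/t/ — between /e/ and /z/; rule 1 does not apply here → [t].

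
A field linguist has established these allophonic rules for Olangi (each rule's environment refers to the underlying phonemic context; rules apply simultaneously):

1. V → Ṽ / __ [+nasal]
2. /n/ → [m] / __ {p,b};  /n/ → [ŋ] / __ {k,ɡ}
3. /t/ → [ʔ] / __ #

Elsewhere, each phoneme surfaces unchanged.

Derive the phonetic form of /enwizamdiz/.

[ẽnwizãmdiz]

/e/ (word-initial) occurs before a nasal consonant → [ẽ] by rule 1.
/n/ (between /e/ and /w/) fails the environment for rule 2, so it stays [n].
/w/ stays [w].
/i/ (between /w/ and /z/): rule 1 targets it, but not before a nasal consonant → unchanged [i].
/z/ stays [z].
/a/ — between /z/ and /m/, before a nasal consonant — surfaces as [ã] (rule 1).
/m/ — not in any rule's target class → [m].
/d/ (between /m/ and /i/) is unaffected → [d].
/i/ (between /d/ and /z/): rule 1 targets it, but not before a nasal consonant → unchanged [i].
/z/ stays [z].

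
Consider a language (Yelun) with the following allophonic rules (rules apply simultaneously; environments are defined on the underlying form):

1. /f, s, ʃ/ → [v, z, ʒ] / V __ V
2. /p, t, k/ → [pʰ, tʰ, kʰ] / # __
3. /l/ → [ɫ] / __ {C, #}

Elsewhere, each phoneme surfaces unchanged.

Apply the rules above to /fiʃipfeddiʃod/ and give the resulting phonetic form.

/f/ — word-initial; rule 1 does not apply here → [f].
/i/ (between /f/ and /ʃ/): no rule targets it → [i].
/ʃ/ — between /i/ and /i/, between two vowels — surfaces as [ʒ] (rule 1).
/i/ (between /ʃ/ and /p/) is unaffected → [i].
/p/ — between /i/ and /f/; rule 2 does not apply here → [p].
/f/ — between /p/ and /e/; rule 1 does not apply here → [f].
/e/ (between /f/ and /d/) is unaffected → [e].
/d/ (between /e/ and /d/): no rule targets it → [d].
/d/ — not in any rule's target class → [d].
/i/ (between /d/ and /ʃ/): no rule targets it → [i].
/ʃ/ — between /i/ and /o/, between two vowels — surfaces as [ʒ] (rule 1).
/o/ (between /ʃ/ and /d/) is unaffected → [o].
/d/ stays [d].

[fiʒipfeddiʒod]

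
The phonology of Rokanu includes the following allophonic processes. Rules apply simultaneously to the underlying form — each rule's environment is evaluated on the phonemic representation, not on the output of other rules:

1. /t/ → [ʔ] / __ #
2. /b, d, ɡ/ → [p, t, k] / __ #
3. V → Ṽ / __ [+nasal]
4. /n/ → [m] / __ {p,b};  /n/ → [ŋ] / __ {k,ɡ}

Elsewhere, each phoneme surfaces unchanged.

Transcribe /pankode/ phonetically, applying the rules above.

/p/ stays [p].
/a/ meets the environment for rule 3 (before a nasal consonant) → [ã].
/n/ (between /a/ and /k/): before a labial or velar stop, so rule 4 applies → [ŋ].
/k/ — not in any rule's target class → [k].
/o/ (between /k/ and /d/): rule 3 targets it, but not before a nasal consonant → unchanged [o].
/d/ (between /o/ and /e/): rule 2 targets it, but not word-finally → unchanged [d].
/e/ (word-final) is in the target of rule 3 but the environment (before a nasal consonant) is not met → [e].

[pãŋkode]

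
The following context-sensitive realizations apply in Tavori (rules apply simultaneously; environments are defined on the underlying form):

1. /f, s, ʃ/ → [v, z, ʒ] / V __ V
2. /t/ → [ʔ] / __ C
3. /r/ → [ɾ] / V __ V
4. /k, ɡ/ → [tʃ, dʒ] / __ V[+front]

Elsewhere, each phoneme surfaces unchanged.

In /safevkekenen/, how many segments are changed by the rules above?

3

Segments that undergo a rule: /f/ → [v] (rule 1); /k/ → [tʃ] (rule 4); /k/ → [tʃ] (rule 4).
All other segments surface unchanged.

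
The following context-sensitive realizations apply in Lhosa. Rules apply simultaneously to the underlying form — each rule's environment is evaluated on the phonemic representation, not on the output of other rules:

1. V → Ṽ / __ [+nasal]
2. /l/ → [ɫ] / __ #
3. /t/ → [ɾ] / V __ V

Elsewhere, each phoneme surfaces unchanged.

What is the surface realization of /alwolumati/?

[alwolũmaɾi]

/a/ (word-initial): rule 1 targets it, but not before a nasal consonant → unchanged [a].
/l/ (between /a/ and /w/): rule 2 targets it, but not word-finally → unchanged [l].
/w/ (between /l/ and /o/): no rule targets it → [w].
/o/ (between /w/ and /l/): rule 1 targets it, but not before a nasal consonant → unchanged [o].
/l/ (between /o/ and /u/) fails the environment for rule 2, so it stays [l].
/u/ (between /l/ and /m/) occurs before a nasal consonant → [ũ] by rule 1.
/m/ (between /u/ and /a/): no rule targets it → [m].
/a/ (between /m/ and /t/): rule 1 targets it, but not before a nasal consonant → unchanged [a].
Rule 3 applies to /t/ (between /a/ and /i/: between two vowels) → [ɾ].
/i/ — word-final; rule 1 does not apply here → [i].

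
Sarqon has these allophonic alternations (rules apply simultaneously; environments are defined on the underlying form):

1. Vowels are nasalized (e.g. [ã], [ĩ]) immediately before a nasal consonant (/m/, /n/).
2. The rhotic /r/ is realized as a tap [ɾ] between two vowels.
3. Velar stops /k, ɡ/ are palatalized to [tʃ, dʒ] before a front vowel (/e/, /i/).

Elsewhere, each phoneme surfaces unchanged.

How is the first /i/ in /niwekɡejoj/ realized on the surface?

/i/ (between /n/ and /w/) is in the target of rule 1 but the environment (before a nasal consonant) is not met → [i].

[i]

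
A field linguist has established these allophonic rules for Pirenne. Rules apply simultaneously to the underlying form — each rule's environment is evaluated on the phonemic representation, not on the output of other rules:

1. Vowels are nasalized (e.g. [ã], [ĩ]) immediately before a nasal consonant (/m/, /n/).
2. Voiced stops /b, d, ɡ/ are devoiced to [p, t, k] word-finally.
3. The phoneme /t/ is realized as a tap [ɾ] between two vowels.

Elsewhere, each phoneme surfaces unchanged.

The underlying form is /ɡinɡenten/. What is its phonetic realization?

/ɡ/ — word-initial; rule 2 does not apply here → [ɡ].
/i/ (between /ɡ/ and /n/) occurs before a nasal consonant → [ĩ] by rule 1.
/n/ stays [n].
/ɡ/ (between /n/ and /e/): rule 2 targets it, but not word-finally → unchanged [ɡ].
/e/ (between /ɡ/ and /n/) occurs before a nasal consonant → [ẽ] by rule 1.
/n/ (between /e/ and /t/) is unaffected → [n].
/t/ (between /n/ and /e/) is in the target of rule 3 but the environment (between two vowels) is not met → [t].
Rule 1 applies to /e/ (between /t/ and /n/: before a nasal consonant) → [ẽ].
/n/ (word-final): no rule targets it → [n].

[ɡĩnɡẽntẽn]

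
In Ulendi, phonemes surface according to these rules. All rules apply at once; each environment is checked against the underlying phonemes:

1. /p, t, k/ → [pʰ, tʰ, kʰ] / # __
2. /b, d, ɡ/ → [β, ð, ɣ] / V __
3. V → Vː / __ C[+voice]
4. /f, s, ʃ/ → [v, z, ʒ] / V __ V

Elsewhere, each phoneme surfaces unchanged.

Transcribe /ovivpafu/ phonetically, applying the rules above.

[oːviːvpavu]

Rule 3 applies to /o/ (word-initial: before a voiced consonant) → [oː].
/v/ (between /o/ and /i/) is unaffected → [v].
/i/ meets the environment for rule 3 (before a voiced consonant) → [iː].
/v/ stays [v].
/p/ (between /v/ and /a/): rule 1 targets it, but not word-initially → unchanged [p].
/a/ (between /p/ and /f/) is in the target of rule 3 but the environment (before a voiced consonant) is not met → [a].
/f/ meets the environment for rule 4 (between two vowels) → [v].
/u/ — word-final; rule 3 does not apply here → [u].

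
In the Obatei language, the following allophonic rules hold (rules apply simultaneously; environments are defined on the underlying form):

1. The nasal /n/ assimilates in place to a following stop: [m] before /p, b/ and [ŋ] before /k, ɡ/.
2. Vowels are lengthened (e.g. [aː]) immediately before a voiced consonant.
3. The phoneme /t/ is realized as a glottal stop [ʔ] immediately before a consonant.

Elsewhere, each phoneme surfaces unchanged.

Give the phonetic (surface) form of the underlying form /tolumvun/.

[toːluːmvuːn]

/t/ (word-initial) is in the target of rule 3 but the environment (immediately before a consonant) is not met → [t].
/o/ (between /t/ and /l/): before a voiced consonant, so rule 2 applies → [oː].
/l/ — not in any rule's target class → [l].
Rule 2 applies to /u/ (between /l/ and /m/: before a voiced consonant) → [uː].
/m/ (between /u/ and /v/) is unaffected → [m].
/v/ (between /m/ and /u/): no rule targets it → [v].
/u/ meets the environment for rule 2 (before a voiced consonant) → [uː].
/n/ (word-final) is in the target of rule 1 but the environment (before a labial or velar stop) is not met → [n].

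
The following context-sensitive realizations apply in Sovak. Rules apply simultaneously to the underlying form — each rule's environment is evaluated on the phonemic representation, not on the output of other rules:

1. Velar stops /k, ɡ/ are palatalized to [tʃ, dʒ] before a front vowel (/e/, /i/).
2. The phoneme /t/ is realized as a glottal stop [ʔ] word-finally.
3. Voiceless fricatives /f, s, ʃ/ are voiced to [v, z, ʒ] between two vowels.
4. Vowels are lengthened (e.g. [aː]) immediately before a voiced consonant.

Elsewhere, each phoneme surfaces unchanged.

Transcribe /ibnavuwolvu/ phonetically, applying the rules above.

/i/ (word-initial): before a voiced consonant, so rule 4 applies → [iː].
/b/ (between /i/ and /n/): no rule targets it → [b].
/n/ stays [n].
/a/ meets the environment for rule 4 (before a voiced consonant) → [aː].
/v/ — not in any rule's target class → [v].
/u/ meets the environment for rule 4 (before a voiced consonant) → [uː].
/w/ — not in any rule's target class → [w].
/o/ meets the environment for rule 4 (before a voiced consonant) → [oː].
/l/ — not in any rule's target class → [l].
/v/ (between /l/ and /u/): no rule targets it → [v].
/u/ (word-final): rule 4 targets it, but not before a voiced consonant → unchanged [u].

[iːbnaːvuːwoːlvu]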